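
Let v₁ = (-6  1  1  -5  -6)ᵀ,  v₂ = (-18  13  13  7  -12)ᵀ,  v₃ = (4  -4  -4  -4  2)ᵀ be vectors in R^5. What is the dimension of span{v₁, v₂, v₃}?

Row-reduce the 3×5 matrix with these as rows.
There are 2 pivot columns, so rank = 2.

dim = 2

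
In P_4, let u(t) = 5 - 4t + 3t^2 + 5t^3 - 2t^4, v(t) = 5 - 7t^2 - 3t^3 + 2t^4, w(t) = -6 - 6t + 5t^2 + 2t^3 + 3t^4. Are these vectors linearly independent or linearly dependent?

Take coordinates with respect to the standard basis {1, t, …, t^4}.
Row-reduce the matrix whose columns are u, v, w.
The reduction yields 3 nonzero rows, so the rank is 3.
Since rank = 3 (the number of vectors), the set is linearly independent.

linearly independent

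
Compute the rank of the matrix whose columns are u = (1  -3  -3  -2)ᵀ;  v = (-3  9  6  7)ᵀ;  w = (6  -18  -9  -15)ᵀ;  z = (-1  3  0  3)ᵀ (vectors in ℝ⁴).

2

Row-reduce the 4×4 matrix with these as rows.
Reduction leaves 2 leading entries, giving rank 2.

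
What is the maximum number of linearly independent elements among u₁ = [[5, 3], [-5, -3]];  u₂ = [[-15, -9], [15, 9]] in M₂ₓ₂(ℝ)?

Represent each element by its coordinate vector in ℝ⁴.
Put the 4×2 matrix [u₁|u₂] into echelon form.
Reduction leaves 1 leading entry, giving rank 1.

1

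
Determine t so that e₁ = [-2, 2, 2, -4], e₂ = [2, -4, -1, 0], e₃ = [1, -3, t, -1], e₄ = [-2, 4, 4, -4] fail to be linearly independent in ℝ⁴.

t = -3/4

The set is linearly dependent precisely when det[e₁; e₂; e₃; e₄] = 0.
Expanding, det = -16*t - 12.
This vanishes exactly when t = -3/4.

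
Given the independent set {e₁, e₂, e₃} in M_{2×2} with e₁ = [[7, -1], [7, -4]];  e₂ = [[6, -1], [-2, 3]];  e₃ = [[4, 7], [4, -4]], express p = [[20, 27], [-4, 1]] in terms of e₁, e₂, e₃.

p = -2e₁ + 3e₂ + 4e₃

Take coordinate vectors relative to {E₁₁, E₁₂, E₂₁, E₂₂}.
Set up the augmented matrix [e₁ | e₂ | e₃ | p] and row-reduce.
The system has the unique solution (c₁, c₂, c₃) = (-2, 3, 4).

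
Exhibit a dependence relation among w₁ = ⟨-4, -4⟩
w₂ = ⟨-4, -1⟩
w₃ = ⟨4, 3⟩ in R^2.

2w₁ + w₂ + 3w₃ = 0

Write the vectors as columns of a matrix and find a nonzero vector in its null space.
A generator of the null space is (2, 1, 3).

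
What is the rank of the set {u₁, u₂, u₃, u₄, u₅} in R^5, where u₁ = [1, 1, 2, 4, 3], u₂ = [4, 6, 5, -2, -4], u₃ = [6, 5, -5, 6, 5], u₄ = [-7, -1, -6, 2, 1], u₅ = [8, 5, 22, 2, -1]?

rank 4

Form the matrix with u₁, u₂, u₃, u₄, u₅ as columns and reduce.
Reduction leaves 4 leading entries, giving rank 4.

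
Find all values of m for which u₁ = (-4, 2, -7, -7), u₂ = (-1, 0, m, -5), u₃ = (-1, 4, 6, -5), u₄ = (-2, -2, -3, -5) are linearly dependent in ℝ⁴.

m = 10/3

The vectors are dependent exactly when the determinant of the matrix with rows u₁, u₂, u₃, u₄ vanishes.
Expanding, det = 200 - 60*m.
Setting this to zero gives m = 10/3.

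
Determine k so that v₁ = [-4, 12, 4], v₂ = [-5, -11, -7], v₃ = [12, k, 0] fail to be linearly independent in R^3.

k = -10

Dependence holds iff the 3×3 matrix [v₁ v₂ v₃] is singular.
Expanding, det = -48*k - 480.
Setting this to zero gives k = -10.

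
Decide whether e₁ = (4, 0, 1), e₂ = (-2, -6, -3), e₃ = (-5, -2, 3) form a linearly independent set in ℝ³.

linearly independent

The matrix [e₁|e₂|e₃] has determinant -122.
A nonzero determinant means the columns are linearly independent.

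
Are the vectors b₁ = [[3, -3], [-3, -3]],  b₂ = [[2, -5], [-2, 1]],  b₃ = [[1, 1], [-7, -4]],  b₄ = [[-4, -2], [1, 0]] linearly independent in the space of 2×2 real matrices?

Write each element as a coordinate vector in ℝ⁴ using {E₁₁, E₁₂, E₂₁, E₂₂}.
Form the 4×4 matrix with these as columns; its determinant is -513.
A nonzero determinant means the columns are linearly independent.

linearly independent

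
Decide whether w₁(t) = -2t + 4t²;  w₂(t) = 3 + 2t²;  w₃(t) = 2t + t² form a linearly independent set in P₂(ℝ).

linearly independent

Take coordinates with respect to the standard basis {1, t, t²}.
Row-reduce the matrix whose columns are w₁, w₂, w₃.
The reduction yields 3 nonzero rows, so the rank is 3.
Since rank = 3 (the number of vectors), the set is linearly independent.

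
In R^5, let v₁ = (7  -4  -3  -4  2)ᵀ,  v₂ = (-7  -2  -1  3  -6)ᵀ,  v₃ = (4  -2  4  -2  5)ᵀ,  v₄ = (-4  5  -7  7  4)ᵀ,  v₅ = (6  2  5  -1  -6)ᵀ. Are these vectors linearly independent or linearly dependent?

linearly independent

Row-reduce the matrix whose columns are v₁, v₂, v₃, v₄, v₅.
The reduction yields 5 nonzero rows, so the rank is 5.
Since rank = 5 (the number of vectors), the set is linearly independent.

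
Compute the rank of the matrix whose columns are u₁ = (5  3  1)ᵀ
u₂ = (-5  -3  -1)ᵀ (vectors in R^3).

rank 1

Apply Gaussian elimination to the matrix whose rows are u₁, u₂.
Exactly 1 pivot survives; hence the rank is 1.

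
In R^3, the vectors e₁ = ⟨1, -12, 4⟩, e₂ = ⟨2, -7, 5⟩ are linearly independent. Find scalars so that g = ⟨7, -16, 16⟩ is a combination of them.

Solve the system with e₁, e₂ as columns and g as the right-hand side.
The system has the unique solution (α₁, α₂) = (-1, 4).

g = -e₁ + 4e₂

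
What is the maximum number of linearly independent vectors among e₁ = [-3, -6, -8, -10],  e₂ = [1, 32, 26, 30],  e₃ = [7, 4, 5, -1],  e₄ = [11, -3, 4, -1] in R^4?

3

Put the 4×4 matrix [e₁|e₂|e₃|e₄] into echelon form.
Exactly 3 pivots survive; hence the rank is 3.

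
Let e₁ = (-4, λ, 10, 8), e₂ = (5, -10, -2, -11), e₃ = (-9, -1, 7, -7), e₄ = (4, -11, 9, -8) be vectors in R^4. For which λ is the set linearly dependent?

Dependence holds iff the 4×4 matrix [e₁ e₂ e₃ e₄] is singular.
The determinant works out to 6692 - 1434*λ.
This vanishes exactly when λ = 14/3.

λ = 14/3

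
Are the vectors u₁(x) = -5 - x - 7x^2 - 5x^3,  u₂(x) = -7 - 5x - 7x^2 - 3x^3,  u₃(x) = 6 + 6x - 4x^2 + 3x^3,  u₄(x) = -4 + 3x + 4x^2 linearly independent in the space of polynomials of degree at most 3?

Take coordinates with respect to the standard basis {1, x, …, x^3}.
The matrix [u₁|u₂|u₃|u₄] has determinant -1810.
A nonzero determinant means the columns are linearly independent.

linearly independent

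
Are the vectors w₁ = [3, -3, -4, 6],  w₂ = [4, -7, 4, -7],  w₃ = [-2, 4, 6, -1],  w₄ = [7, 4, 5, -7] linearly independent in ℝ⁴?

linearly independent

Form the 4×4 matrix with these as columns; its determinant is 3477.
A nonzero determinant means the columns are linearly independent.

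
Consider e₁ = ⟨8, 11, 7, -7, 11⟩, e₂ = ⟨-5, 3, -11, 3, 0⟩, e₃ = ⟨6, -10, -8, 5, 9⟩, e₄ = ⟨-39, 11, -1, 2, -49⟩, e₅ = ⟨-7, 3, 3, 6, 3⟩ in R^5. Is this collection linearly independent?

linearly dependent

The matrix [e₁|e₂|e₃|e₄|e₅] has determinant 0.
A zero determinant means the columns are linearly dependent.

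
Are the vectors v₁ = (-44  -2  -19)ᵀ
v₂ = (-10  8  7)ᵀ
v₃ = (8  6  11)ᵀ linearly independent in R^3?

linearly dependent

The matrix [v₁|v₂|v₃] has determinant 0.
A zero determinant means the columns are linearly dependent.
Indeed v₁ - 2v₂ + 3v₃ = 0.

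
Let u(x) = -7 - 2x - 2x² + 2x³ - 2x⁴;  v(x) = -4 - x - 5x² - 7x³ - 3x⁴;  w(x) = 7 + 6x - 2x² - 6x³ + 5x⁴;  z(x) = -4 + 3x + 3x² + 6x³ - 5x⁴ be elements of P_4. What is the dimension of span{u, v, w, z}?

Pass to coordinate vectors with respect to the basis {1, x, …, x⁴}.
Put the 5×4 matrix [u|v|w|z] into echelon form.
There are 4 pivot columns, so rank = 4.

4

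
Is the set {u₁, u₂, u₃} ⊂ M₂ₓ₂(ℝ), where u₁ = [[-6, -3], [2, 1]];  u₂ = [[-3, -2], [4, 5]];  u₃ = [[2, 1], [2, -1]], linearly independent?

Write each element as a coordinate vector in ℝ⁴ using {E₁₁, E₁₂, E₂₁, E₂₂}.
Row-reduce the matrix whose columns are u₁, u₂, u₃.
The reduction yields 3 nonzero rows, so the rank is 3.
Since rank = 3 (the number of vectors), the set is linearly independent.

linearly independent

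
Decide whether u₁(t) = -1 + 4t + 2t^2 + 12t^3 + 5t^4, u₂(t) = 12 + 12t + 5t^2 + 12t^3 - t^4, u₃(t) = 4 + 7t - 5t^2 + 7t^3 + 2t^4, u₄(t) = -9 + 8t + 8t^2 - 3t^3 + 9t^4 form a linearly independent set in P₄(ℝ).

linearly independent

Write each element as a coordinate vector in ℝ⁵ using {1, t, …, t^4}.
Place the vectors as rows of a 4×5 matrix and reduce to echelon form.
The reduction yields 4 nonzero rows, so the rank is 4.
Since rank = 4 (the number of vectors), the set is linearly independent.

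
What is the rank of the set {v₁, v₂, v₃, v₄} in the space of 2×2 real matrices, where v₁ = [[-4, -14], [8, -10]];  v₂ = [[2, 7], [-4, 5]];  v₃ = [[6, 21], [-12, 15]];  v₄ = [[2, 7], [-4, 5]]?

Use coordinates relative to {E₁₁, E₁₂, E₂₁, E₂₂}.
Form the matrix with v₁, v₂, v₃, v₄ as columns and reduce.
There is 1 pivot column, so rank = 1.

1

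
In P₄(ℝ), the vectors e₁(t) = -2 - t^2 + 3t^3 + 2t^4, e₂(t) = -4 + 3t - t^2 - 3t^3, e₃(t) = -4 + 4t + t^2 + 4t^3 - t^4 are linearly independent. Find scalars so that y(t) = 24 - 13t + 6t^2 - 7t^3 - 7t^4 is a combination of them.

Take coordinate vectors relative to {1, t, …, t^4}.
Since e₁, e₂, e₃ are independent, the coefficients expressing y are uniquely determined by a linear system.
The system has the unique solution (a₁, a₂, a₃) = (-4, -3, -1).

y = -4e₁ - 3e₂ - e₃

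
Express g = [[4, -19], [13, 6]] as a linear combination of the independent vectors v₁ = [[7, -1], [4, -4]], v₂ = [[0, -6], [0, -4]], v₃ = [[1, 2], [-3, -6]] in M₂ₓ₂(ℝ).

g = v₁ + 2v₂ - 3v₃

Work in coordinates with respect to the standard basis {E₁₁, E₁₂, E₂₁, E₂₂}.
Solve the system with v₁, v₂, v₃ as columns and g as the right-hand side.
Row-reducing the augmented matrix gives the unique coefficients (a₁, a₂, a₃) = (1, 2, -3).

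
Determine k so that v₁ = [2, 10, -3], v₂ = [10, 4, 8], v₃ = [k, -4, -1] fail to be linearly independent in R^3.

Place the vectors as rows of a 3×3 matrix; dependence ⇔ determinant zero.
Cofactor expansion gives det = 92*k + 276.
Solving 92*k + 276 = 0 yields k = -3.

k = -3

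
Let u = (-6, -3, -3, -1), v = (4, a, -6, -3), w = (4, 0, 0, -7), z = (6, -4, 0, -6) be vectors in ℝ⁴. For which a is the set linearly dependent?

The set is linearly dependent precisely when det[u; v; w; z] = 0.
The determinant works out to 54*a + 1620.
Solving 54*a + 1620 = 0 yields a = -30.

a = -30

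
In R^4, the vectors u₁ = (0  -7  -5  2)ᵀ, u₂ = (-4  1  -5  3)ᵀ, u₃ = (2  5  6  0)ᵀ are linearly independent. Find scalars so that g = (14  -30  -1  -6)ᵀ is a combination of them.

g = 3u₁ - 4u₂ - u₃

Write g = c₁u₁ + … + c₃u₃ and equate components.
Back-substitution yields (c₁, c₂, c₃) = (3, -4, -1).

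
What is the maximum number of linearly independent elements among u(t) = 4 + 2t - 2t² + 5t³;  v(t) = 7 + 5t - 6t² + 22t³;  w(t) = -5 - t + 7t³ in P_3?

Use coordinates relative to {1, t, …, t³}.
Put the 4×3 matrix [u|v|w] into echelon form.
Reduction leaves 2 leading entries, giving rank 2.

2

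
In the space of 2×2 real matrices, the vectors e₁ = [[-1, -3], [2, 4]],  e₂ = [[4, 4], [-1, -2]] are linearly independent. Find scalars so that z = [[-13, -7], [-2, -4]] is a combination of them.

z = -3e₁ - 4e₂

Take coordinate vectors relative to {E₁₁, E₁₂, E₂₁, E₂₂}.
Since e₁, e₂ are independent, the coefficients expressing z are uniquely determined by a linear system.
The system has the unique solution (a₁, a₂) = (-3, -4).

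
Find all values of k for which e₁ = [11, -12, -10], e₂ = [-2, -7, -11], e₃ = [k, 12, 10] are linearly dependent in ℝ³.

k = -11

Place the vectors as rows of a 3×3 matrix; dependence ⇔ determinant zero.
Expanding, det = 62*k + 682.
Solving 62*k + 682 = 0 yields k = -11.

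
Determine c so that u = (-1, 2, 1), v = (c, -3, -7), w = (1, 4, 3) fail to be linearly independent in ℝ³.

Dependence holds iff the 3×3 matrix [u v w] is singular.
The determinant works out to -2*c - 30.
Solving -2*c - 30 = 0 yields c = -15.

c = -15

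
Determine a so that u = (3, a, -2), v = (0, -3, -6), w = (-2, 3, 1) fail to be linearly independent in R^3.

a = -19/4

The set is linearly dependent precisely when det[u; v; w] = 0.
The determinant works out to 12*a + 57.
Setting this to zero gives a = -19/4.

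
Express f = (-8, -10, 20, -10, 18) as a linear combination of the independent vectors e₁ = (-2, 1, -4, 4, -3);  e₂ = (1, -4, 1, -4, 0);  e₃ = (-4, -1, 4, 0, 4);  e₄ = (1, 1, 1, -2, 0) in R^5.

f = -2e₁ + e₂ + 3e₃ - e₄

Set up the augmented matrix [e₁ | e₂ | e₃ | e₄ | f] and row-reduce.
The system has the unique solution (a₁, …, a₄) = (-2, 1, 3, -1).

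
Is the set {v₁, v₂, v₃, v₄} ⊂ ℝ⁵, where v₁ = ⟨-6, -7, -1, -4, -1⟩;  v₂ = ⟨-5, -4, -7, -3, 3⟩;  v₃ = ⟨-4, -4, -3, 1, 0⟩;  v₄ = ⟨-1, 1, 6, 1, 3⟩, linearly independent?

linearly independent

Place the vectors as rows of a 4×5 matrix and reduce to echelon form.
The reduction yields 4 nonzero rows, so the rank is 4.
Since rank = 4 (the number of vectors), the set is linearly independent.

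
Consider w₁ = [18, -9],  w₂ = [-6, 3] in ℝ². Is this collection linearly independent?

linearly dependent

The matrix [w₁|w₂] has determinant 0.
A zero determinant means the columns are linearly dependent.
Indeed w₁ + 3w₂ = 0.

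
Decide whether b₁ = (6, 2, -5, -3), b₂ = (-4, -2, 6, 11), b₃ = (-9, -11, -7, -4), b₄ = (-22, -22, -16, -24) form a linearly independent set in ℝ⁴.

linearly dependent

Form the 4×4 matrix with these as columns; its determinant is 0.
A zero determinant means the columns are linearly dependent.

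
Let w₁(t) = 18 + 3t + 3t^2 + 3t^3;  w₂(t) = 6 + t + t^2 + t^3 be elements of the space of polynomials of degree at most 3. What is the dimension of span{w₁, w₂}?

Represent each element by its coordinate vector in ℝ⁴.
Form the matrix with w₁, w₂ as columns and reduce.
There is 1 pivot column, so rank = 1.

dim = 1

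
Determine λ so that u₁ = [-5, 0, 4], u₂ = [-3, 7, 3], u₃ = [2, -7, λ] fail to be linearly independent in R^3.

The set is linearly dependent precisely when det[u₁; u₂; u₃] = 0.
The determinant works out to -35*λ - 77.
This vanishes exactly when λ = -11/5.

λ = -11/5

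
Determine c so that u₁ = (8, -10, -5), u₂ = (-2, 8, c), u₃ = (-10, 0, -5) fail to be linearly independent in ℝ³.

c = 31/5

The set is linearly dependent precisely when det[u₁; u₂; u₃] = 0.
Cofactor expansion gives det = 100*c - 620.
Solving 100*c - 620 = 0 yields c = 31/5.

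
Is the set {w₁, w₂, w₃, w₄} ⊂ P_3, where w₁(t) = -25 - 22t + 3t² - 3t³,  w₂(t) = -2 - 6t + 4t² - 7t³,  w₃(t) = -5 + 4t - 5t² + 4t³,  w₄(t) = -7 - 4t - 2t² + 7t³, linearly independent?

Write each element as a coordinate vector in ℝ⁴ using {1, t, …, t³}.
Form the 4×4 matrix with these as columns; its determinant is 0.
A zero determinant means the columns are linearly dependent.
Indeed w₁ - 3w₂ - w₃ - 2w₄ = 0.

linearly dependent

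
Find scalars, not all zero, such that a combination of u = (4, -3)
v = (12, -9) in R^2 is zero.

3u - v = 0

Solve the homogeneous system with u, v as columns by row-reducing the coefficient matrix.
One solution (up to scaling) is (3, -1).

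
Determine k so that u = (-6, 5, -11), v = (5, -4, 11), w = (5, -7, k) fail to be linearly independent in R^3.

k = -22

The set is linearly dependent precisely when det[u; v; w] = 0.
Cofactor expansion gives det = -k - 22.
Solving -k - 22 = 0 yields k = -22.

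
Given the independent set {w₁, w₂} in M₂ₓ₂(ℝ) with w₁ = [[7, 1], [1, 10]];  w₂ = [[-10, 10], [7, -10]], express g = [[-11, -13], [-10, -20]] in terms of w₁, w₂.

Take coordinate vectors relative to {E₁₁, E₁₂, E₂₁, E₂₂}.
Solve the system with w₁, w₂ as columns and g as the right-hand side.
Row-reducing the augmented matrix gives the unique coefficients (α₁, α₂) = (-3, -1).

g = -3w₁ - w₂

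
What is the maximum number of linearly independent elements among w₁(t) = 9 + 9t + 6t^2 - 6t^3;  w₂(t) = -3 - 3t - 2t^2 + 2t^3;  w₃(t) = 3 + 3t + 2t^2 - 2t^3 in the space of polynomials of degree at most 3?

Represent each element by its coordinate vector in ℝ⁴.
Form the matrix with w₁, w₂, w₃ as columns and reduce.
Exactly 1 pivot survives; hence the rank is 1.

1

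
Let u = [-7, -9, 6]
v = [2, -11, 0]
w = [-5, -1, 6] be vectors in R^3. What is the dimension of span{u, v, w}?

Apply Gaussian elimination to the matrix whose rows are u, v, w.
Exactly 3 pivots survive; hence the rank is 3.

dim = 3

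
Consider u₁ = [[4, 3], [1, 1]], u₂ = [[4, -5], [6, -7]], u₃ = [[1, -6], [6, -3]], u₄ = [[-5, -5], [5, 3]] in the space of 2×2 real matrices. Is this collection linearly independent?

linearly independent

Write each element as a coordinate vector in ℝ⁴ using {E₁₁, E₁₂, E₂₁, E₂₂}.
Place the vectors as rows of a 4×4 matrix and reduce to echelon form.
The reduction yields 4 nonzero rows, so the rank is 4.
Since rank = 4 (the number of vectors), the set is linearly independent.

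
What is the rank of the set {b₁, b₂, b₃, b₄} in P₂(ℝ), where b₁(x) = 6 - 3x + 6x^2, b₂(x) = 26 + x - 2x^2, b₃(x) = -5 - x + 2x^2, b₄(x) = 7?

2

Use coordinates relative to {1, x, x^2}.
Form the matrix with b₁, b₂, b₃, b₄ as columns and reduce.
Exactly 2 pivots survive; hence the rank is 2.
(With 4 elements in a 3-dimensional space the rank is at most 3.)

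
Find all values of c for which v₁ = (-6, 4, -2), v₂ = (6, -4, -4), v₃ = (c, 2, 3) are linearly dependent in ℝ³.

c = -3

The vectors are dependent exactly when the determinant of the matrix with rows v₁, v₂, v₃ vanishes.
The determinant works out to -24*c - 72.
This vanishes exactly when c = -3.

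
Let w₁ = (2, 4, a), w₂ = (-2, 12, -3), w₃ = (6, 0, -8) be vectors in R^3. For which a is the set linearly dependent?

a = -41/9

The vectors are dependent exactly when the determinant of the matrix with rows w₁, w₂, w₃ vanishes.
Cofactor expansion gives det = -72*a - 328.
This vanishes exactly when a = -41/9.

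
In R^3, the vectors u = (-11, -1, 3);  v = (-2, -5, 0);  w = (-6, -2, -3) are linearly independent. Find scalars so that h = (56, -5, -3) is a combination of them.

Solve the system with u, v, w as columns and h as the right-hand side.
The system has the unique solution (α₁, α₂, α₃) = (-4, 3, -3).

h = -4u + 3v - 3w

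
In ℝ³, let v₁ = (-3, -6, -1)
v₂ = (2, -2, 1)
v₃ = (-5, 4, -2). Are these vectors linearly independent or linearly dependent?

The matrix [v₁|v₂|v₃] has determinant 8.
A nonzero determinant means the columns are linearly independent.

linearly independent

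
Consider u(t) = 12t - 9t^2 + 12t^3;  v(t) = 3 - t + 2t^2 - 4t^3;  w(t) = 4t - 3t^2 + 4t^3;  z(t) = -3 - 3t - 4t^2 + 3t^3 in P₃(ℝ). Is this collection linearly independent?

linearly dependent

Write each element as a coordinate vector in ℝ⁴ using {1, t, …, t^3}.
One vector is a scalar multiple of another, so the set is dependent.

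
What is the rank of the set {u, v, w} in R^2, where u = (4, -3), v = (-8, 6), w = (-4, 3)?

1

Form the matrix with u, v, w as columns and reduce.
Exactly 1 pivot survives; hence the rank is 1.
(With 3 elements in a 2-dimensional space the rank is at most 2.)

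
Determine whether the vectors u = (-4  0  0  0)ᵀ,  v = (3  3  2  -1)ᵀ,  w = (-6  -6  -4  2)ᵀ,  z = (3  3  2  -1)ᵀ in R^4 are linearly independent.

Two of the vectors are equal, giving an immediate dependence.

linearly dependent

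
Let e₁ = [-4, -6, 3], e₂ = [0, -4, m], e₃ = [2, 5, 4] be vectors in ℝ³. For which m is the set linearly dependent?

m = -11

Dependence holds iff the 3×3 matrix [e₁ e₂ e₃] is singular.
Cofactor expansion gives det = 8*m + 88.
This vanishes exactly when m = -11.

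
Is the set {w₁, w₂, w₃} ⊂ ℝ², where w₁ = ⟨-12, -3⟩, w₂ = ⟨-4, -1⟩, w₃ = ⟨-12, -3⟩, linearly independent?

linearly dependent

There are 3 vectors in a 2-dimensional space, so they cannot be linearly independent.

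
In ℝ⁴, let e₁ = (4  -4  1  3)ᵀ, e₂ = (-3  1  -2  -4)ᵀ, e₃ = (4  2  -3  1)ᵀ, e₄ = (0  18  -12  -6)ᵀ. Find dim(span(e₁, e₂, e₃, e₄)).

Form the matrix with e₁, e₂, e₃, e₄ as columns and reduce.
There are 3 pivot columns, so rank = 3.

3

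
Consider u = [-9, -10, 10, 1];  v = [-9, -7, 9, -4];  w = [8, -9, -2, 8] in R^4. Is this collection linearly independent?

linearly independent

Place the vectors as rows of a 3×4 matrix and reduce to echelon form.
The reduction yields 3 nonzero rows, so the rank is 3.
Since rank = 3 (the number of vectors), the set is linearly independent.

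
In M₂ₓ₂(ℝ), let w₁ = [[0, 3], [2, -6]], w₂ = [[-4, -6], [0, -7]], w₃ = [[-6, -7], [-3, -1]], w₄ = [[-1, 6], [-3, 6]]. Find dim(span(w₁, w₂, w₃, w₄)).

dim = 4

Represent each element by its coordinate vector in ℝ⁴.
Put the 4×4 matrix [w₁|w₂|w₃|w₄] into echelon form.
The echelon form has 4 nonzero rows, so the rank is 4.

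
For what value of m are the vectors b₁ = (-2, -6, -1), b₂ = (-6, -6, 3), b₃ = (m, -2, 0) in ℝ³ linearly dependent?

The vectors are dependent exactly when the determinant of the matrix with rows b₁, b₂, b₃ vanishes.
The determinant works out to -24*m - 24.
Solving -24*m - 24 = 0 yields m = -1.

m = -1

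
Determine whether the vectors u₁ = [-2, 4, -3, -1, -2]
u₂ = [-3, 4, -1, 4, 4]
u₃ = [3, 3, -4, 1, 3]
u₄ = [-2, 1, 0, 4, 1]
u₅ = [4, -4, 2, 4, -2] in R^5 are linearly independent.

Place the vectors as rows of a 5×5 matrix and reduce to echelon form.
The reduction yields 5 nonzero rows, so the rank is 5.
Since rank = 5 (the number of vectors), the set is linearly independent.

linearly independent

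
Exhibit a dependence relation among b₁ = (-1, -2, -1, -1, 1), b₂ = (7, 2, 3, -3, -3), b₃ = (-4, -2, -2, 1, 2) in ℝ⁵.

Row-reduce the matrix with b₁, b₂, b₃ as columns; the null space gives the coefficients.
The free variable yields coefficients (1, -1, -2) (any nonzero multiple also works).

b₁ - b₂ - 2b₃ = 0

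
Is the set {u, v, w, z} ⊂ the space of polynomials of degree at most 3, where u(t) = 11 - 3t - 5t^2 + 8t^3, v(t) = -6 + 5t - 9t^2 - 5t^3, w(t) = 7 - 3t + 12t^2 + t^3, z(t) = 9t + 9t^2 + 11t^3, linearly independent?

Take coordinates with respect to the standard basis {1, t, …, t^3}.
Place the vectors as rows of a 4×4 matrix and reduce to echelon form.
The reduction yields 4 nonzero rows, so the rank is 4.
Since rank = 4 (the number of vectors), the set is linearly independent.

linearly independent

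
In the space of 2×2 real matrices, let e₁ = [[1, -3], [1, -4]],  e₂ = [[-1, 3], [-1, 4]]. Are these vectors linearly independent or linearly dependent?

Take coordinates with respect to the standard basis {E₁₁, E₁₂, E₂₁, E₂₂}.
Row-reduce the matrix whose columns are e₁, e₂.
The reduction yields 1 nonzero row, so the rank is 1.
Since rank 1 < 2, the set is linearly dependent.
Indeed e₁ + e₂ = 0.

linearly dependent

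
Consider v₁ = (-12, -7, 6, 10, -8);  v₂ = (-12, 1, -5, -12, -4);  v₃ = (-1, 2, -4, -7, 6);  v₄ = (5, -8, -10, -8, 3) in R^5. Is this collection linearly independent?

Place the vectors as rows of a 4×5 matrix and reduce to echelon form.
The reduction yields 4 nonzero rows, so the rank is 4.
Since rank = 4 (the number of vectors), the set is linearly independent.

linearly independent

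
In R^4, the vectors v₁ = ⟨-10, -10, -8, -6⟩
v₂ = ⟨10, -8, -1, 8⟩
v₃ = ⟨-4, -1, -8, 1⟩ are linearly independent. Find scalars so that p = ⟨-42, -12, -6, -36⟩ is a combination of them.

p = 3v₁ - 2v₂ - 2v₃

Set up the augmented matrix [v₁ | v₂ | v₃ | p] and row-reduce.
Row-reducing the augmented matrix gives the unique coefficients (a₁, a₂, a₃) = (3, -2, -2).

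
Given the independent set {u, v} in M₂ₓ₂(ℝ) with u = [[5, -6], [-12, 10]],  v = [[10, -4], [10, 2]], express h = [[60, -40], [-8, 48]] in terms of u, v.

h = 4u + 4v

Identify each element with its coordinate vector in ℝ⁴ via {E₁₁, E₁₂, E₂₁, E₂₂}.
Write h = a₁u + a₂v and equate components.
The system has the unique solution (a₁, a₂) = (4, 4).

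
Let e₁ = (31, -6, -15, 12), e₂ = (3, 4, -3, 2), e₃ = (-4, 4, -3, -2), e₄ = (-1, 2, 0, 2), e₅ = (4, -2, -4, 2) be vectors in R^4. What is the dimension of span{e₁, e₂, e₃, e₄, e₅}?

Row-reduce the 5×4 matrix with these as rows.
There are 4 pivot columns, so rank = 4.
(With 5 elements in a 4-dimensional space the rank is at most 4.)

4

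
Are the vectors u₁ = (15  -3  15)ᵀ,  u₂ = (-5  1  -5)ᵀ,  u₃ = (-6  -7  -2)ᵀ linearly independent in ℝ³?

linearly dependent

One vector is a scalar multiple of another, so the set is dependent.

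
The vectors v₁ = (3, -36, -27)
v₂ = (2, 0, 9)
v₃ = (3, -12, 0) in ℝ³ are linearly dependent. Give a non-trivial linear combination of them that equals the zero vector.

v₁ + 3v₂ - 3v₃ = 0

Solve the homogeneous system with v₁, v₂, v₃ as columns by row-reducing the coefficient matrix.
A generator of the null space is (1, 3, -3).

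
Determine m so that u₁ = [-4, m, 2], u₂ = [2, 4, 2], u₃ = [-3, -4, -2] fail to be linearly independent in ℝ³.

m = 4

Dependence holds iff the 3×3 matrix [u₁ u₂ u₃] is singular.
Cofactor expansion gives det = 8 - 2*m.
Solving 8 - 2*m = 0 yields m = 4.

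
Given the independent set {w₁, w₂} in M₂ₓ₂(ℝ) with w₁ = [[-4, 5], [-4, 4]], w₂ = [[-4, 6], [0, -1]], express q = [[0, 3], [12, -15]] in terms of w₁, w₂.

Work in coordinates with respect to the standard basis {E₁₁, E₁₂, E₂₁, E₂₂}.
Set up the augmented matrix [w₁ | w₂ | q] and row-reduce.
The system has the unique solution (c₁, c₂) = (-3, 3).

q = -3w₁ + 3w₂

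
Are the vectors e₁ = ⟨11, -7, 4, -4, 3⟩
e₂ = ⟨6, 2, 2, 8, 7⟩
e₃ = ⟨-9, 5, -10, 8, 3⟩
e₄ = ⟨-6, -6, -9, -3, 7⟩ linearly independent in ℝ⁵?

Row-reduce the matrix whose columns are e₁, e₂, e₃, e₄.
The reduction yields 4 nonzero rows, so the rank is 4.
Since rank = 4 (the number of vectors), the set is linearly independent.

linearly independent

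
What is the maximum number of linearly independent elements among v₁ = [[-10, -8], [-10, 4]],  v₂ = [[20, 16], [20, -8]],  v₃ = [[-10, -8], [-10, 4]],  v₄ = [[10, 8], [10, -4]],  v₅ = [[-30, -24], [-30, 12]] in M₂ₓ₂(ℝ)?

1

Pass to coordinate vectors with respect to the basis {E₁₁, E₁₂, E₂₁, E₂₂}.
Form the matrix with v₁, v₂, v₃, v₄, v₅ as columns and reduce.
There is 1 pivot column, so rank = 1.
(With 5 elements in a 4-dimensional space the rank is at most 4.)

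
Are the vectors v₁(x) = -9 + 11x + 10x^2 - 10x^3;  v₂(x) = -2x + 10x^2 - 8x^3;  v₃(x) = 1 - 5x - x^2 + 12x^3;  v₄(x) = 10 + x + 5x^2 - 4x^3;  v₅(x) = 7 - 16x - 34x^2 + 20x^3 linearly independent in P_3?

Write each element as a coordinate vector in ℝ⁴ using {1, x, …, x^3}.
There are 5 vectors in a 4-dimensional space, so they cannot be linearly independent.

linearly dependent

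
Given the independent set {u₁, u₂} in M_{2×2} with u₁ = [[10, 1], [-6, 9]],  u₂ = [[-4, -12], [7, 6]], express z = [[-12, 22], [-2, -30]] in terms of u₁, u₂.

z = -2u₁ - 2u₂

Work in coordinates with respect to the standard basis {E₁₁, E₁₂, E₂₁, E₂₂}.
Solve the system with u₁, u₂ as columns and z as the right-hand side.
Row-reducing the augmented matrix gives the unique coefficients (α₁, α₂) = (-2, -2).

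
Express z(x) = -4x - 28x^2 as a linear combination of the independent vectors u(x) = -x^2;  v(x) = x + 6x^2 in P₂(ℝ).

z = 4u - 4v

Identify each element with its coordinate vector in ℝ³ via {1, x, x^2}.
Write z = c₁u + c₂v and equate components.
The system has the unique solution (c₁, c₂) = (4, -4).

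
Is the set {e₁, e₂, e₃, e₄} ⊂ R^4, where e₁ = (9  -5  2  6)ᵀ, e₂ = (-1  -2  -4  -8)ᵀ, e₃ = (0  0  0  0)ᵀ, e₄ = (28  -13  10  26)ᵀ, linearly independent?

linearly dependent

One of the vectors is the zero vector, so the set is linearly dependent.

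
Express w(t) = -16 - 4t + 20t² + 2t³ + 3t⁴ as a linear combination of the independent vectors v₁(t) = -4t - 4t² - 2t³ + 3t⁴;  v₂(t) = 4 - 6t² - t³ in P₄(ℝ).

Work in coordinates with respect to the standard basis {1, t, …, t⁴}.
Set up the augmented matrix [v₁ | v₂ | w] and row-reduce.
Back-substitution yields (a₁, a₂) = (1, -4).

w = v₁ - 4v₂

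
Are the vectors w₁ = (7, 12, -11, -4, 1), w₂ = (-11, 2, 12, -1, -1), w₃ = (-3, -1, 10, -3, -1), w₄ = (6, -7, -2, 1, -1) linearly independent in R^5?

linearly independent

Row-reduce the matrix whose columns are w₁, w₂, w₃, w₄.
The reduction yields 4 nonzero rows, so the rank is 4.
Since rank = 4 (the number of vectors), the set is linearly independent.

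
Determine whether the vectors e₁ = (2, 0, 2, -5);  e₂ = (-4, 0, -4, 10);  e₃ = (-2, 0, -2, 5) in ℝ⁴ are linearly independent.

Place the vectors as rows of a 3×4 matrix and reduce to echelon form.
The reduction yields 1 nonzero row, so the rank is 1.
Since rank 1 < 3, the set is linearly dependent.
Indeed 2e₁ + e₂ = 0.

linearly dependent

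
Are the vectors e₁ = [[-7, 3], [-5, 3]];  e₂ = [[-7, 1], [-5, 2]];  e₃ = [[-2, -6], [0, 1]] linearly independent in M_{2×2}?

linearly independent

Take coordinates with respect to the standard basis {E₁₁, E₁₂, E₂₁, E₂₂}.
Row-reduce the matrix whose columns are e₁, e₂, e₃.
The reduction yields 3 nonzero rows, so the rank is 3.
Since rank = 3 (the number of vectors), the set is linearly independent.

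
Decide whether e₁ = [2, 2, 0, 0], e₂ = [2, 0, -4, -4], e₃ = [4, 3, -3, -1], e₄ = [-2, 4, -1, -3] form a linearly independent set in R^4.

Row-reduce the matrix whose columns are e₁, e₂, e₃, e₄.
The reduction yields 4 nonzero rows, so the rank is 4.
Since rank = 4 (the number of vectors), the set is linearly independent.

linearly independent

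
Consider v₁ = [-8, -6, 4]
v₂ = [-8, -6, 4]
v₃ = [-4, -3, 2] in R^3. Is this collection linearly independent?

linearly dependent

The matrix [v₁|v₂|v₃] has determinant 0.
A zero determinant means the columns are linearly dependent.
Indeed v₁ - v₂ = 0.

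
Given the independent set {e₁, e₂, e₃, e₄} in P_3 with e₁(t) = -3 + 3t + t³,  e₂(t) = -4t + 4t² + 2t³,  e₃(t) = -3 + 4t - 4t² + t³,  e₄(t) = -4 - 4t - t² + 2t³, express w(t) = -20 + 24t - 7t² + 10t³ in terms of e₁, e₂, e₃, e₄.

Take coordinate vectors relative to {1, t, …, t³}.
Write w = a₁e₁ + … + a₄e₄ and equate components.
Row-reducing the augmented matrix gives the unique coefficients (a₁, …, a₄) = (4, 2, 4, -1).

w = 4e₁ + 2e₂ + 4e₃ - e₄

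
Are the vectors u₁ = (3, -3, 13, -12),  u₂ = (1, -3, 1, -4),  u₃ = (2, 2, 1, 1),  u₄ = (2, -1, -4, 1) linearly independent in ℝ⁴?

linearly dependent

Row-reduce the matrix whose columns are u₁, u₂, u₃, u₄.
The reduction yields 3 nonzero rows, so the rank is 3.
Since rank 3 < 4, the set is linearly dependent.
Indeed u₁ - 3u₂ - 2u₃ + 2u₄ = 0.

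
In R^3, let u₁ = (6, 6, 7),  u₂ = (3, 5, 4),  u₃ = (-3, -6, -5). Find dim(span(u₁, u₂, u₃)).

dim = 3

Apply Gaussian elimination to the matrix whose rows are u₁, u₂, u₃.
There are 3 pivot columns, so rank = 3.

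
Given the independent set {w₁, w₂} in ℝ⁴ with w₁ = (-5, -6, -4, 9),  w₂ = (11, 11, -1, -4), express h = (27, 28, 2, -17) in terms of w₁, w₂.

Set up the augmented matrix [w₁ | w₂ | h] and row-reduce.
The system has the unique solution (a₁, a₂) = (-1, 2).

h = -w₁ + 2w₂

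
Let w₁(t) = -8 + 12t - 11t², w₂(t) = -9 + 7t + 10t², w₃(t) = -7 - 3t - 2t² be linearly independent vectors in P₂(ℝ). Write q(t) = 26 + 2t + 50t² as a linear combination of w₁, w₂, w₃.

q = -2w₁ + 2w₂ - 4w₃

Work in coordinates with respect to the standard basis {1, t, t²}.
Solve the system with w₁, w₂, w₃ as columns and q as the right-hand side.
Row-reducing the augmented matrix gives the unique coefficients (α₁, α₂, α₃) = (-2, 2, -4).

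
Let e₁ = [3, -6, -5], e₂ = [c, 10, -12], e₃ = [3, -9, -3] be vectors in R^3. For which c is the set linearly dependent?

c = 16/9

Place the vectors as rows of a 3×3 matrix; dependence ⇔ determinant zero.
The determinant works out to 27*c - 48.
This vanishes exactly when c = 16/9.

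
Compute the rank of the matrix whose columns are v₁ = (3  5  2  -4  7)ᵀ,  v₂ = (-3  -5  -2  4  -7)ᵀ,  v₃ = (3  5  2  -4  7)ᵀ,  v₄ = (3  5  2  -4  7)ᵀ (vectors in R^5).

Row-reduce the 4×5 matrix with these as rows.
Exactly 1 pivot survives; hence the rank is 1.

rank 1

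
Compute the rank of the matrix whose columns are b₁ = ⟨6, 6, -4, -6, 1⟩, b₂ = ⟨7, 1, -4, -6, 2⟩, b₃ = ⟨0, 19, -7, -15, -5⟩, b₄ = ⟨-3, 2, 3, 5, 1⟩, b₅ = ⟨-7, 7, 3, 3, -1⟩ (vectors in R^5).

rank 4

Row-reduce the 5×5 matrix with these as rows.
Reduction leaves 4 leading entries, giving rank 4.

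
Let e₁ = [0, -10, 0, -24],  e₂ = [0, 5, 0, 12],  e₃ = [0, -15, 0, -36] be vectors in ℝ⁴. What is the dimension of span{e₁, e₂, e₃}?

Put the 4×3 matrix [e₁|e₂|e₃] into echelon form.
The echelon form has 1 nonzero row, so the rank is 1.

1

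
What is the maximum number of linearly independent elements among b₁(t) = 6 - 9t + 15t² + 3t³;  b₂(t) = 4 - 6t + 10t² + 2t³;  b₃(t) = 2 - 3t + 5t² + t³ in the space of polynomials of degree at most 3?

1

Pass to coordinate vectors with respect to the basis {1, t, …, t³}.
Apply Gaussian elimination to the matrix whose rows are b₁, b₂, b₃.
Reduction leaves 1 leading entry, giving rank 1.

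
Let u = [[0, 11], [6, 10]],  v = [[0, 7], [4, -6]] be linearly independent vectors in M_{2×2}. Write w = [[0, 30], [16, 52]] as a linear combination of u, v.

Take coordinate vectors relative to {E₁₁, E₁₂, E₂₁, E₂₂}.
Set up the augmented matrix [u | v | w] and row-reduce.
The system has the unique solution (c₁, c₂) = (4, -2).

w = 4u - 2v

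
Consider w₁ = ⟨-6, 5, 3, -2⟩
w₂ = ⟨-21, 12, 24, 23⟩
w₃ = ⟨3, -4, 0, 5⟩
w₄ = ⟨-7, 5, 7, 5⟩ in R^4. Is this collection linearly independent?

linearly dependent

The matrix [w₁|w₂|w₃|w₄] has determinant 0.
A zero determinant means the columns are linearly dependent.
Indeed w₁ - w₂ + 2w₃ + 3w₄ = 0.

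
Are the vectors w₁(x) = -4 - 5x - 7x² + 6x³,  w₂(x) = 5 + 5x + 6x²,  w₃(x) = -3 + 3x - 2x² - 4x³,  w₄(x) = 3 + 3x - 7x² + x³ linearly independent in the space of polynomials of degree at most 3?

Write each element as a coordinate vector in ℝ⁴ using {1, x, …, x³}.
Place the vectors as rows of a 4×4 matrix and reduce to echelon form.
The reduction yields 4 nonzero rows, so the rank is 4.
Since rank = 4 (the number of vectors), the set is linearly independent.

linearly independent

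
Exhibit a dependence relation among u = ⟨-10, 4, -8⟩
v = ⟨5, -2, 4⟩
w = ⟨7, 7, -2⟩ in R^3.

Set up α₁u + … + α₃w = 0 and solve the homogeneous system.
The free variable yields coefficients (1, 2, 0) (any nonzero multiple also works).

u + 2v = 0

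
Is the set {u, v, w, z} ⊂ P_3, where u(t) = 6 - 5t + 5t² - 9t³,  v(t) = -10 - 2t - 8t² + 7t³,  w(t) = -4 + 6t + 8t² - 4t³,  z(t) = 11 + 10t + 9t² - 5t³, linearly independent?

Take coordinates with respect to the standard basis {1, t, …, t³}.
Row-reduce the matrix whose columns are u, v, w, z.
The reduction yields 4 nonzero rows, so the rank is 4.
Since rank = 4 (the number of vectors), the set is linearly independent.

linearly independent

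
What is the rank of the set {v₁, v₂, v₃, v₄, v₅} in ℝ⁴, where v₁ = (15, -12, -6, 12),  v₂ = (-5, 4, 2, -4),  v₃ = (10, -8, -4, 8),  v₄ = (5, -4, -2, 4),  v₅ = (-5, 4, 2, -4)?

rank 1

Form the matrix with v₁, v₂, v₃, v₄, v₅ as columns and reduce.
There is 1 pivot column, so rank = 1.
(With 5 elements in a 4-dimensional space the rank is at most 4.)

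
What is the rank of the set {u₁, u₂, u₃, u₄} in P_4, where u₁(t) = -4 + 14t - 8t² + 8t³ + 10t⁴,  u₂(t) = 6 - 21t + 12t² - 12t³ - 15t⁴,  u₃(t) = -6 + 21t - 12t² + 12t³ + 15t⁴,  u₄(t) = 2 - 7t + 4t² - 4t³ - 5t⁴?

rank 1

Pass to coordinate vectors with respect to the basis {1, t, …, t⁴}.
Row-reduce the 4×5 matrix with these as rows.
The echelon form has 1 nonzero row, so the rank is 1.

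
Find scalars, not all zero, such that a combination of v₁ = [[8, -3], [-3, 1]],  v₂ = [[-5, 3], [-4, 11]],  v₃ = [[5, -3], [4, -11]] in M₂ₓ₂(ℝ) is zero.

Write each element as a vector in ℝ⁴ using {E₁₁, E₁₂, E₂₁, E₂₂}.
Row-reduce the matrix with v₁, v₂, v₃ as columns; the null space gives the coefficients.
A generator of the null space is (0, 1, 1).

v₂ + v₃ = 0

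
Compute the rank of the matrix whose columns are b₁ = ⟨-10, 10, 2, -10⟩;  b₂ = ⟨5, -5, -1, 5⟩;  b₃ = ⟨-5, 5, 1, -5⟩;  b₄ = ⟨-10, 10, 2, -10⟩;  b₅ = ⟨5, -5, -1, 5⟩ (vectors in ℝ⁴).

Apply Gaussian elimination to the matrix whose rows are b₁, b₂, b₃, b₄, b₅.
There is 1 pivot column, so rank = 1.
(With 5 elements in a 4-dimensional space the rank is at most 4.)

1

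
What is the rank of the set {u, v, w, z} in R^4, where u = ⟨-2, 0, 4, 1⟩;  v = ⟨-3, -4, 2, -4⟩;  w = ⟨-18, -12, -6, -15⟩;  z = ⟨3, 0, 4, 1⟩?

3

Apply Gaussian elimination to the matrix whose rows are u, v, w, z.
Reduction leaves 3 leading entries, giving rank 3.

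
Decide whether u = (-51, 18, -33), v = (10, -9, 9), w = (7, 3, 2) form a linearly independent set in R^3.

linearly dependent

Form the 3×3 matrix with these as columns; its determinant is 0.
A zero determinant means the columns are linearly dependent.
Indeed u + 3v + 3w = 0.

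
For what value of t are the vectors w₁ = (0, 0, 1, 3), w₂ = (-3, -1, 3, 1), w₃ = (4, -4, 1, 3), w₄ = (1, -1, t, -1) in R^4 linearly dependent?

t = -1/3

Place the vectors as rows of a 4×4 matrix; dependence ⇔ determinant zero.
The determinant works out to -48*t - 16.
Setting this to zero gives t = -1/3.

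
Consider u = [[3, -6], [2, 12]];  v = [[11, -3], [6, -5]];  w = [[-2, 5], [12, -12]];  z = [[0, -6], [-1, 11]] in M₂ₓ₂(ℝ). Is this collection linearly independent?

Write each element as a coordinate vector in ℝ⁴ using {E₁₁, E₁₂, E₂₁, E₂₂}.
The matrix [u|v|w|z] has determinant -3533.
A nonzero determinant means the columns are linearly independent.

linearly independent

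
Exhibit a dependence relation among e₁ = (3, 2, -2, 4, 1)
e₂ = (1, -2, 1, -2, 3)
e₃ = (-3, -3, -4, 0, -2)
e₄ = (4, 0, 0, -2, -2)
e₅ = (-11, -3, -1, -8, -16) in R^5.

Write the vectors as columns of a matrix and find a nonzero vector in its null space.
The free variable yields coefficients (3, 3, -1, -1, 1) (any nonzero multiple also works).

3e₁ + 3e₂ - e₃ - e₄ + e₅ = 0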